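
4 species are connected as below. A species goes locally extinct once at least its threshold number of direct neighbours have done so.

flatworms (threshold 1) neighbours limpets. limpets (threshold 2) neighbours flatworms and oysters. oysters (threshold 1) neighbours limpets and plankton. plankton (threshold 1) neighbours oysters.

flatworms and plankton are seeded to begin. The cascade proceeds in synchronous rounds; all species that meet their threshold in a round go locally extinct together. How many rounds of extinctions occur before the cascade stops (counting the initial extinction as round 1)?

Round 1 — flatworms, plankton go locally extinct (initial).
Round 2 — checking thresholds:
  limpets: 1 of 2 neighbours < 2, below threshold.
  oysters: 1 of 2 neighbours ≥ 1, goes locally extinct.
Round 3 — checking thresholds:
  limpets: 2 of 2 neighbours ≥ 2, goes locally extinct.
Round 4 — no new extinctions; cascade stops.

3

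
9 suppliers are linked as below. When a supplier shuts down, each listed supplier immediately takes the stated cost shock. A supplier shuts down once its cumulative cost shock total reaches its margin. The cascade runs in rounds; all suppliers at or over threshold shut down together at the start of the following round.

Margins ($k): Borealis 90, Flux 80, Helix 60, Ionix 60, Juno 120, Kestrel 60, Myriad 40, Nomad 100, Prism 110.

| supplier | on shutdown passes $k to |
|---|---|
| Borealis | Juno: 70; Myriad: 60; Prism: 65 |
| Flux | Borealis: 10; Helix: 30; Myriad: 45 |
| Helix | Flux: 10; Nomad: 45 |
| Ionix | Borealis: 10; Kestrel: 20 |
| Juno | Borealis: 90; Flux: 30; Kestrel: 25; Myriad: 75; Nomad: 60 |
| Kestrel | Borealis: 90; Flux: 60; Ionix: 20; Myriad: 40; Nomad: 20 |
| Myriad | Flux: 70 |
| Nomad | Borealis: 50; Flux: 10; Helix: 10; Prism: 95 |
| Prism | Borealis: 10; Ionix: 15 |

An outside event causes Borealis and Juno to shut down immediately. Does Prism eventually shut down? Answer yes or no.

Round 1 — Borealis, Juno shut down (initial).
  Flux: +30 → 30 < 80
  Kestrel: +25 → 25 < 60
  Myriad: +60+75 → 135 ≥ 40
  Nomad: +60 → 60 < 100
  Prism: +65 → 65 < 110
Round 2 — Myriad shuts down.
  Flux: +70 → 100 ≥ 80
Round 3 — Flux shuts down.
  Helix: +30 → 30 < 60
No further shutdowns.

no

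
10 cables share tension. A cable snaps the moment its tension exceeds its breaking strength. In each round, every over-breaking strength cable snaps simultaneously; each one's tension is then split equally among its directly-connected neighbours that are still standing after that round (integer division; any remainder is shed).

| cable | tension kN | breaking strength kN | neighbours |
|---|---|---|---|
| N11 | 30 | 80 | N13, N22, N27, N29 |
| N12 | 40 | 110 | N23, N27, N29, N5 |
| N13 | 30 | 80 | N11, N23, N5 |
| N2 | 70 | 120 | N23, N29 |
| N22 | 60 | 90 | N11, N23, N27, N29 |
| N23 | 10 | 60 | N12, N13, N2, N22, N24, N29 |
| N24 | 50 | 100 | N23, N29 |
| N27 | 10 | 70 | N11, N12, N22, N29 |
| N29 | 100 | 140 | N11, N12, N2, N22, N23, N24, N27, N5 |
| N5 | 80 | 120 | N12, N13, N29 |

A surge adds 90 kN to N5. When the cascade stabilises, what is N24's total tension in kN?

Round 1 — N5 at 170 > 120. N5 snaps.
  N5 sheds 170 kN to N12, N13, N29: 56 each (2 lost).
    N12: 40+56 = 96 ≤ 110
    N13: 30+56 = 86 > 80
    N29: 100+56 = 156 > 140
Round 2 — N13, N29 snap.
  N13 sheds 86 kN to N11, N23: 43 each.
    N11: 30+43 = 73 ≤ 80
    N23: 10+43 = 53 ≤ 60
  N29 sheds 156 kN to N11, N12, N2, N22, N23, N24, N27: 22 each (2 lost).
    N11: 73+22 = 95 > 80
    N12: 96+22 = 118 > 110
    N2: 70+22 = 92 ≤ 120
    N22: 60+22 = 82 ≤ 90
    N23: 53+22 = 75 > 60
    N24: 50+22 = 72 ≤ 100
    N27: 10+22 = 32 ≤ 70
Round 3 — N11, N12, N23 snap.
  N11 sheds 95 kN to N22, N27: 47 each (1 lost).
    N22: 82+47 = 129 > 90
    N27: 32+47 = 79 > 70
  N12 sheds 118 kN to N27: 118 each.
    N27: 79+118 = 197 > 70
  N23 sheds 75 kN to N2, N22, N24: 25 each.
    N2: 92+25 = 117 ≤ 120
    N22: 129+25 = 154 > 90
    N24: 72+25 = 97 ≤ 100
Round 4 — N22, N27 snap.
  N22 sheds 154 kN: no online neighbours, lost.
  N27 sheds 197 kN: no online neighbours, lost.
No further breaks.

97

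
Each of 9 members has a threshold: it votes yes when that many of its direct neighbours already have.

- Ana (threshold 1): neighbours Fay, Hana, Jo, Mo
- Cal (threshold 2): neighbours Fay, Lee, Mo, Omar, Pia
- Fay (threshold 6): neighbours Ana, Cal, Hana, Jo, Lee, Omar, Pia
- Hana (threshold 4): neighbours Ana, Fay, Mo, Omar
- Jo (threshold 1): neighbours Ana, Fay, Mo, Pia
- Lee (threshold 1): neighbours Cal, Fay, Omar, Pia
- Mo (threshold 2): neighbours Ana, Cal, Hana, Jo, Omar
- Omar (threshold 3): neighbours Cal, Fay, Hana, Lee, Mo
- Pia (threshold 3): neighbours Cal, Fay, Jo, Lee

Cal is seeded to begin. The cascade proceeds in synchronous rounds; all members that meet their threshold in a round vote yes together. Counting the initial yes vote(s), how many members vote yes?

2

Round 1 — Cal votes yes (initial).
Round 2 — checking thresholds:
  Fay: 1 of 7 neighbours < 6, below threshold.
  Lee: 1 of 4 neighbours ≥ 1, votes yes.
  Mo: 1 of 5 neighbours < 2, below threshold.
  Omar: 1 of 5 neighbours < 3, below threshold.
  Pia: 1 of 4 neighbours < 3, below threshold.
Round 3 — no new yes votes; cascade stops.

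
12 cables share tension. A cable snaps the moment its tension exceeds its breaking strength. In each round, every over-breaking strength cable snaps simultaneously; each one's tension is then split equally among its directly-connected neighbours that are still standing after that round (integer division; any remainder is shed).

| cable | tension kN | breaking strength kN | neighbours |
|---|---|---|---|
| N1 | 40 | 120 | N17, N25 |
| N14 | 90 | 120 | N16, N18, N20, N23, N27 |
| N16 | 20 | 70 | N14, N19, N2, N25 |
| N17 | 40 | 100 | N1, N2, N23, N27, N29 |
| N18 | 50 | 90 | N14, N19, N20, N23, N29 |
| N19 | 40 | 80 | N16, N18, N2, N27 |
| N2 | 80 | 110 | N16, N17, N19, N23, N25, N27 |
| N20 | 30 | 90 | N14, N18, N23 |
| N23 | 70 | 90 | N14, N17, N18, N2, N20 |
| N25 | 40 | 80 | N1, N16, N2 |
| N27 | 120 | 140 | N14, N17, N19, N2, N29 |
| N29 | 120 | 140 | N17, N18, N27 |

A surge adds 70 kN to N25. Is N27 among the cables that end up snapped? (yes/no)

Round 1 — N25 at 110 > 80. N25 snaps.
  N25 sheds 110 kN to N1, N16, N2: 36 each (2 lost).
    N1: 40+36 = 76 ≤ 120
    N16: 20+36 = 56 ≤ 70
    N2: 80+36 = 116 > 110
Round 2 — N2 snaps.
  N2 sheds 116 kN to N16, N17, N19, N23, N27: 23 each (1 lost).
    N16: 56+23 = 79 > 70
    N17: 40+23 = 63 ≤ 100
    N19: 40+23 = 63 ≤ 80
    N23: 70+23 = 93 > 90
    N27: 120+23 = 143 > 140
Round 3 — N16, N23, N27 snap.
  N16 sheds 79 kN to N14, N19: 39 each (1 lost).
    N14: 90+39 = 129 > 120
    N19: 63+39 = 102 > 80
  N23 sheds 93 kN to N14, N17, N18, N20: 23 each (1 lost).
    N14: 129+23 = 152 > 120
    N17: 63+23 = 86 ≤ 100
    N18: 50+23 = 73 ≤ 90
    N20: 30+23 = 53 ≤ 90
  N27 sheds 143 kN to N14, N17, N19, N29: 35 each (3 lost).
    N14: 152+35 = 187 > 120
    N17: 86+35 = 121 > 100
    N19: 102+35 = 137 > 80
    N29: 120+35 = 155 > 140
Round 4 — N14, N17, N19, N29 snap.
  N14 sheds 187 kN to N18, N20: 93 each (1 lost).
    N18: 73+93 = 166 > 90
    N20: 53+93 = 146 > 90
  N17 sheds 121 kN to N1: 121 each.
    N1: 76+121 = 197 > 120
  N19 sheds 137 kN to N18: 137 each.
    N18: 166+137 = 303 > 90
  N29 sheds 155 kN to N18: 155 each.
    N18: 303+155 = 458 > 90
Round 5 — N1, N18, N20 snap.
  N1 sheds 197 kN: no online neighbours, lost.
  N18 sheds 458 kN: no online neighbours, lost.
  N20 sheds 146 kN: no online neighbours, lost.
No further breaks.

yes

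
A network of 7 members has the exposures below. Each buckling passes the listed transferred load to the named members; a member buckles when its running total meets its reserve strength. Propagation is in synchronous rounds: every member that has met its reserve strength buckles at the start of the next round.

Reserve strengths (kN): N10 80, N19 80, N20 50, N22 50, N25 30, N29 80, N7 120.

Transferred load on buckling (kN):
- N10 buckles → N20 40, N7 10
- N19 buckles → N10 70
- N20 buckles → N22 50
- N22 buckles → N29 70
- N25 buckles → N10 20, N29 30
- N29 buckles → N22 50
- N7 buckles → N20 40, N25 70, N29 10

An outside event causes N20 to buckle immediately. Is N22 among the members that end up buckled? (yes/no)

yes

Round 1 — N20 buckles (initial).
  N22: +50 → 50 ≥ 50
Round 2 — N22 buckles.
  N29: +70 → 70 < 80
No further bucklings.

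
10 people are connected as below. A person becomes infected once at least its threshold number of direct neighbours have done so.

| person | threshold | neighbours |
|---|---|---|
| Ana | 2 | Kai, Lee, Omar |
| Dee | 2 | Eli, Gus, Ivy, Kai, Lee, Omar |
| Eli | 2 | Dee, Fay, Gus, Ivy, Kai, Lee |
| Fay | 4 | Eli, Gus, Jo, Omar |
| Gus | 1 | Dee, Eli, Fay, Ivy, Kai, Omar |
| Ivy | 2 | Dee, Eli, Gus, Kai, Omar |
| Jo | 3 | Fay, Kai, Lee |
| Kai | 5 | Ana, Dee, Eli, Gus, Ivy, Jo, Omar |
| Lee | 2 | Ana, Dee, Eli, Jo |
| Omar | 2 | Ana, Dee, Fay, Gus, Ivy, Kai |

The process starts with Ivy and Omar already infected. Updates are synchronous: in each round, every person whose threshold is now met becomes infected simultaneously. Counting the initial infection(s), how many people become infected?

Round 1 — Ivy, Omar become infected (initial).
Round 2 — checking thresholds:
  Ana: 1 of 3 neighbours < 2, holds.
  Dee: 2 of 6 neighbours ≥ 2, becomes infected.
  Eli: 1 of 6 neighbours < 2, holds.
  Fay: 1 of 4 neighbours < 4, holds.
  Gus: 2 of 6 neighbours ≥ 1, becomes infected.
  Kai: 2 of 7 neighbours < 5, holds.
Round 3 — checking thresholds:
  Ana: 1 of 3 neighbours < 2, holds.
  Eli: 3 of 6 neighbours ≥ 2, becomes infected.
  Fay: 2 of 4 neighbours < 4, holds.
  Kai: 4 of 7 neighbours < 5, holds.
  Lee: 1 of 4 neighbours < 2, holds.
Round 4 — checking thresholds:
  Ana: 1 of 3 neighbours < 2, holds.
  Fay: 3 of 4 neighbours < 4, holds.
  Kai: 5 of 7 neighbours ≥ 5, becomes infected.
  Lee: 2 of 4 neighbours ≥ 2, becomes infected.
Round 5 — checking thresholds:
  Ana: 3 of 3 neighbours ≥ 2, becomes infected.
  Fay: 3 of 4 neighbours < 4, holds.
  Jo: 2 of 3 neighbours < 3, holds.
Round 6 — no new infections; cascade stops.

8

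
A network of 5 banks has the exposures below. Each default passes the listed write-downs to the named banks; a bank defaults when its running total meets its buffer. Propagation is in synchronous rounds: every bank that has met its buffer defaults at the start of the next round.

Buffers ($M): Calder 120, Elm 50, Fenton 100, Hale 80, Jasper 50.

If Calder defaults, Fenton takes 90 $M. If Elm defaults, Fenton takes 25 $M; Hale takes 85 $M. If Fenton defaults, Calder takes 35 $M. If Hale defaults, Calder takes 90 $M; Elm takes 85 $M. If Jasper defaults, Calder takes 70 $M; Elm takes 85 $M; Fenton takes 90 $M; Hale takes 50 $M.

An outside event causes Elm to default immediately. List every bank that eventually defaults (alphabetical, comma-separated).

Round 1 — Elm defaults (initial).
  Fenton: +25 → 25 < 100
  Hale: +85 → 85 ≥ 80
Round 2 — Hale defaults.
  Calder: +90 → 90 < 120
No further defaults.

Elm, Hale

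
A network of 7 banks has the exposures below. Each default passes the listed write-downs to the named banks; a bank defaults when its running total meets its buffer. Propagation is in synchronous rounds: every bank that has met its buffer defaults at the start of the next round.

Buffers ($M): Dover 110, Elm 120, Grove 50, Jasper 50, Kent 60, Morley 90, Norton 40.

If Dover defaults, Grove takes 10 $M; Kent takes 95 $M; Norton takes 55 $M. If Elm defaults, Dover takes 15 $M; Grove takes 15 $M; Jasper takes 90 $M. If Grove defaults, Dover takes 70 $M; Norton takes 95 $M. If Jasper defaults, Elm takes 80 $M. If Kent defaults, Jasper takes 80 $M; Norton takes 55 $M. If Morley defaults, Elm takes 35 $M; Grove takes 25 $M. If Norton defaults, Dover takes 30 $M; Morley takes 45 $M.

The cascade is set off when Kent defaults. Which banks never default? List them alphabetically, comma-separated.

Dover, Elm, Grove, Morley

Round 1 — Kent defaults (initial).
  Jasper: +80 → 80 ≥ 50
  Norton: +55 → 55 ≥ 40
Round 2 — Jasper, Norton default.
  Dover: +30 → 30 < 110
  Elm: +80 → 80 < 120
  Morley: +45 → 45 < 90
No further defaults.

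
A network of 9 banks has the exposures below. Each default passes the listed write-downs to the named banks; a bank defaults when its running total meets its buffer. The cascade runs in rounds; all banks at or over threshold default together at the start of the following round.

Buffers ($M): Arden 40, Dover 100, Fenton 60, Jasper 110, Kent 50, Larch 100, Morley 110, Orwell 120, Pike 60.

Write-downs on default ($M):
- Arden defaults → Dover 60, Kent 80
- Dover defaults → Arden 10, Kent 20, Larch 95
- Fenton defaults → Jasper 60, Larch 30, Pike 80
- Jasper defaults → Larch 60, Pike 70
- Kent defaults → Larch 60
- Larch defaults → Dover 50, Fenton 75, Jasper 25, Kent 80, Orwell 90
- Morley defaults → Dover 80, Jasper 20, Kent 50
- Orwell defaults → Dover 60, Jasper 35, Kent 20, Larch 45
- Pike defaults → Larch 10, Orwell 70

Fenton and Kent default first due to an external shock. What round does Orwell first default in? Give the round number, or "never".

4

Round 1 — Fenton, Kent default (initial).
  Jasper: +60 → 60 < 110
  Larch: +30+60 → 90 < 100
  Pike: +80 → 80 ≥ 60
Round 2 — Pike defaults.
  Larch: +10 → 100 ≥ 100
  Orwell: +70 → 70 < 120
Round 3 — Larch defaults.
  Dover: +50 → 50 < 100
  Jasper: +25 → 85 < 110
  Orwell: +90 → 160 ≥ 120
Round 4 — Orwell defaults.
  Dover: +60 → 110 ≥ 100
  Jasper: +35 → 120 ≥ 110
Round 5 — Dover, Jasper default.
  Arden: +10 → 10 < 40
No further defaults.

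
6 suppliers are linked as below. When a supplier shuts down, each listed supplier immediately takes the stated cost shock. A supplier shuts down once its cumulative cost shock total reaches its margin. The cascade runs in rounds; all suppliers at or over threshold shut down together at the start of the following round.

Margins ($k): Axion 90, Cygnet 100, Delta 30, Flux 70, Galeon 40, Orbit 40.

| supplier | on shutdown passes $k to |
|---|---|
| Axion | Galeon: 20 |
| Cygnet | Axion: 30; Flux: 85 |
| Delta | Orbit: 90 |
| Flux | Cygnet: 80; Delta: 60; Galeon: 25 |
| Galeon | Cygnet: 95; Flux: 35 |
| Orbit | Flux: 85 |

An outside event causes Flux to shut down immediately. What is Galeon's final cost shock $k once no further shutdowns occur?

Round 1 — Flux shuts down (initial).
  Cygnet: +80 → 80 < 100
  Delta: +60 → 60 ≥ 30
  Galeon: +25 → 25 < 40
Round 2 — Delta shuts down.
  Orbit: +90 → 90 ≥ 40
Round 3 — Orbit shuts down.
No further shutdowns.

25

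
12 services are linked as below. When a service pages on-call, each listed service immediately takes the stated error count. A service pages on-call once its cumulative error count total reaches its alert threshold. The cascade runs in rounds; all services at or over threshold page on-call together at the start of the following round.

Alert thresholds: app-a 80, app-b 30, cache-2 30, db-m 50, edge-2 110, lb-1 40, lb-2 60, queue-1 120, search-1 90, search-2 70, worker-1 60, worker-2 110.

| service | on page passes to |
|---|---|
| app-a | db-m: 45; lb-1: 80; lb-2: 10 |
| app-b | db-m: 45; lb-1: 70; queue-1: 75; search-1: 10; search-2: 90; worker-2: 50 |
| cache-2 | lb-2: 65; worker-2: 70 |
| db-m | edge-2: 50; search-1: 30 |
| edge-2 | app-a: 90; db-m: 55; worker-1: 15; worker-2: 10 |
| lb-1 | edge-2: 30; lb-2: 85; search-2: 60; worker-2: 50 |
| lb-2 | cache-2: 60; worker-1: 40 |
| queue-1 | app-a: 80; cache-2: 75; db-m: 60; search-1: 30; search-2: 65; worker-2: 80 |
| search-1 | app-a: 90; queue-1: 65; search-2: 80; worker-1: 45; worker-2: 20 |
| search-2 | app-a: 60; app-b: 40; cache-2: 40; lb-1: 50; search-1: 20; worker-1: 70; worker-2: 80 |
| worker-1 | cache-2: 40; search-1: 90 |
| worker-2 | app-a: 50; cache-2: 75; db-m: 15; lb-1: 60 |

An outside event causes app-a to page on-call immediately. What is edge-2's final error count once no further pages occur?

Round 1 — app-a pages on-call (initial).
  db-m: +45 → 45 < 50
  lb-1: +80 → 80 ≥ 40
  lb-2: +10 → 10 < 60
Round 2 — lb-1 pages on-call.
  edge-2: +30 → 30 < 110
  lb-2: +85 → 95 ≥ 60
  search-2: +60 → 60 < 70
  worker-2: +50 → 50 < 110
Round 3 — lb-2 pages on-call.
  cache-2: +60 → 60 ≥ 30
  worker-1: +40 → 40 < 60
Round 4 — cache-2 pages on-call.
  worker-2: +70 → 120 ≥ 110
Round 5 — worker-2 pages on-call.
  db-m: +15 → 60 ≥ 50
Round 6 — db-m pages on-call.
  edge-2: +50 → 80 < 110
  search-1: +30 → 30 < 90
No further pages.

80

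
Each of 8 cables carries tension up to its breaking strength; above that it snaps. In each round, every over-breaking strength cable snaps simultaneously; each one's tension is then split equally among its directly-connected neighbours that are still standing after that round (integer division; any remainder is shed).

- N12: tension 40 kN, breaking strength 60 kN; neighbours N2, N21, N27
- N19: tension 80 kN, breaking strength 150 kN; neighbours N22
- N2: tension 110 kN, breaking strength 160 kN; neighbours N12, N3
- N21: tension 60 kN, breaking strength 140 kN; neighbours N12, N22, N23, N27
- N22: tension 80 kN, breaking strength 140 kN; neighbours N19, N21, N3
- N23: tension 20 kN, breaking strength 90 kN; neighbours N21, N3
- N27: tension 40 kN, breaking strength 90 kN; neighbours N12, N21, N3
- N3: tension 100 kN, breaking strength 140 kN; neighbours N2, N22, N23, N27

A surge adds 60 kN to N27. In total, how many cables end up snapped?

Round 1 — N27 at 100 > 90. N27 snaps.
  N27 sheds 100 kN to N12, N21, N3: 33 each (1 lost).
    N12: 40+33 = 73 > 60
    N21: 60+33 = 93 ≤ 140
    N3: 100+33 = 133 ≤ 140
Round 2 — N12 snaps.
  N12 sheds 73 kN to N2, N21: 36 each (1 lost).
    N2: 110+36 = 146 ≤ 160
    N21: 93+36 = 129 ≤ 140
No further breaks.

2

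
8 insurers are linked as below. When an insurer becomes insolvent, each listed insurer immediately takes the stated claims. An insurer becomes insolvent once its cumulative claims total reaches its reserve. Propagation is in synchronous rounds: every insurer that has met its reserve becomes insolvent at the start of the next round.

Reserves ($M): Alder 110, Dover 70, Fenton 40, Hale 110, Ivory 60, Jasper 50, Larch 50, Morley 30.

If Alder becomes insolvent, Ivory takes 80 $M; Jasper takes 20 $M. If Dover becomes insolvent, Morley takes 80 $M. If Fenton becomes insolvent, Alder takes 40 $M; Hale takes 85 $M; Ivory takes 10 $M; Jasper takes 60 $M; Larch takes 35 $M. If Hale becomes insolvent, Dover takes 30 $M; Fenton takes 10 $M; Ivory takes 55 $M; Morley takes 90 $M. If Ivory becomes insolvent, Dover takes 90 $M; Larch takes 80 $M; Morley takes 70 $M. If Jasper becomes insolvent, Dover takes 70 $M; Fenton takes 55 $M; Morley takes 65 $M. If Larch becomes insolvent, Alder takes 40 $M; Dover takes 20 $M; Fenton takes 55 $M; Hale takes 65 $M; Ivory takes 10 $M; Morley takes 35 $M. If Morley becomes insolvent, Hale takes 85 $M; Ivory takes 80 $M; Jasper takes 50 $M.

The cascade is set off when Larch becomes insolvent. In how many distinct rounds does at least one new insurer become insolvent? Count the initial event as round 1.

Round 1 — Larch becomes insolvent (initial).
  Alder: +40 → 40 < 110
  Dover: +20 → 20 < 70
  Fenton: +55 → 55 ≥ 40
  Hale: +65 → 65 < 110
  Ivory: +10 → 10 < 60
  Morley: +35 → 35 ≥ 30
Round 2 — Fenton, Morley become insolvent.
  Alder: +40 → 80 < 110
  Hale: +85+85 → 235 ≥ 110
  Ivory: +10+80 → 100 ≥ 60
  Jasper: +60+50 → 110 ≥ 50
Round 3 — Hale, Ivory, Jasper become insolvent.
  Dover: +30+90+70 → 210 ≥ 70
Round 4 — Dover becomes insolvent.
No further insolvencies.

4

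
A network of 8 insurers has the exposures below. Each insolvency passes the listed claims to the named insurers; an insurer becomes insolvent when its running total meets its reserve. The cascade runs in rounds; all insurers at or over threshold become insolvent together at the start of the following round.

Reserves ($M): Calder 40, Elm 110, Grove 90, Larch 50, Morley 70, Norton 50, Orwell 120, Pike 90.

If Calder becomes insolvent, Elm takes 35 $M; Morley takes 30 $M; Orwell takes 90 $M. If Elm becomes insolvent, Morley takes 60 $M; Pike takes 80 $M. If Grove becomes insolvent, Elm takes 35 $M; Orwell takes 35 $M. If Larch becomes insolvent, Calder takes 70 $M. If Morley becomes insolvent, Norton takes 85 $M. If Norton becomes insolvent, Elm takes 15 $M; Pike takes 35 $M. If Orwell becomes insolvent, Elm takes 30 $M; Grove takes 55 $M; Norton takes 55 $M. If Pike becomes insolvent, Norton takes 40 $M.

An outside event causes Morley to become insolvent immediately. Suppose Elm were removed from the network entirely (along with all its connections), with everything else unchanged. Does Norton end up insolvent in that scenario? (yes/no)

yes

With Elm removed:
Round 1 — Morley becomes insolvent (initial).
  Norton: +85 → 85 ≥ 50
Round 2 — Norton becomes insolvent.
  Pike: +35 → 35 < 90
No further insolvencies.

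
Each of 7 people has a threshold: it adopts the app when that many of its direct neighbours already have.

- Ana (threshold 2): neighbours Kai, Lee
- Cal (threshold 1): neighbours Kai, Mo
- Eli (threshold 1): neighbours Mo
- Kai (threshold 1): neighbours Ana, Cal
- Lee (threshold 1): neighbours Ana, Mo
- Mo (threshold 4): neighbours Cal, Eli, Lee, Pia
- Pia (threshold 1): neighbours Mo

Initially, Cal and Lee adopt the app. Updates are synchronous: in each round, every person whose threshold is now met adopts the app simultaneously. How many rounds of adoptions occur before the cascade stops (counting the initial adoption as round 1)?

3

Round 1 — Cal, Lee adopt the app (initial).
Round 2 — checking thresholds:
  Ana: 1 of 2 neighbours < 2, not yet.
  Kai: 1 of 2 neighbours ≥ 1, adopts the app.
  Mo: 2 of 4 neighbours < 4, not yet.
Round 3 — checking thresholds:
  Ana: 2 of 2 neighbours ≥ 2, adopts the app.
  Mo: 2 of 4 neighbours < 4, not yet.
Round 4 — no new adoptions; cascade stops.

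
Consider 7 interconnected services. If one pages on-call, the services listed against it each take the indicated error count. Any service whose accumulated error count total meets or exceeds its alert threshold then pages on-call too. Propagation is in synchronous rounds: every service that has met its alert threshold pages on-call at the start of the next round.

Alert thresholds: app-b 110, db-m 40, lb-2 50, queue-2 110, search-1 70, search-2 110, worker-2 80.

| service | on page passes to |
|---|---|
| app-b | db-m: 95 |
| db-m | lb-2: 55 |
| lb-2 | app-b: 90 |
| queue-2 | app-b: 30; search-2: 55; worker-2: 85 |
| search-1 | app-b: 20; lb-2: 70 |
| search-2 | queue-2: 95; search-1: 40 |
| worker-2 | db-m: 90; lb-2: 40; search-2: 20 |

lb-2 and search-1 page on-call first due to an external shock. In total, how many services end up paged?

4

Round 1 — lb-2, search-1 page on-call (initial).
  app-b: +90+20 → 110 ≥ 110
Round 2 — app-b pages on-call.
  db-m: +95 → 95 ≥ 40
Round 3 — db-m pages on-call.
No further pages.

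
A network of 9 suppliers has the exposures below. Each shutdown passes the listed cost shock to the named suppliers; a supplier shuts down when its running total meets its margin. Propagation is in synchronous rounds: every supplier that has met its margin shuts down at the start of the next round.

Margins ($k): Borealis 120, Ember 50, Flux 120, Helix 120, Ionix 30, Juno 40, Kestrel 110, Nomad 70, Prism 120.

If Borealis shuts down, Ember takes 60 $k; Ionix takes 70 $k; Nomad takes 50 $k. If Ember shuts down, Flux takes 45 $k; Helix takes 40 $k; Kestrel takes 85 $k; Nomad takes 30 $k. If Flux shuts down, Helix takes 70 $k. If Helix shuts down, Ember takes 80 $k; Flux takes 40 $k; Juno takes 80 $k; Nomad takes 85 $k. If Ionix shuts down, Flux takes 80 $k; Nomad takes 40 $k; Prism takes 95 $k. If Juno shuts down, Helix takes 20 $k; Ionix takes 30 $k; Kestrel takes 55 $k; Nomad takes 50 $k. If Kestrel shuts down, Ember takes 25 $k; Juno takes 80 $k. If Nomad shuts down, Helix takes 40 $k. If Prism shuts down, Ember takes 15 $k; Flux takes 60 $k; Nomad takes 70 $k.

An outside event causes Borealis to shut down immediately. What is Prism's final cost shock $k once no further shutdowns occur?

95

Round 1 — Borealis shuts down (initial).
  Ember: +60 → 60 ≥ 50
  Ionix: +70 → 70 ≥ 30
  Nomad: +50 → 50 < 70
Round 2 — Ember, Ionix shut down.
  Flux: +45+80 → 125 ≥ 120
  Helix: +40 → 40 < 120
  Kestrel: +85 → 85 < 110
  Nomad: +30+40 → 120 ≥ 70
  Prism: +95 → 95 < 120
Round 3 — Flux, Nomad shut down.
  Helix: +70+40 → 150 ≥ 120
Round 4 — Helix shuts down.
  Juno: +80 → 80 ≥ 40
Round 5 — Juno shuts down.
  Kestrel: +55 → 140 ≥ 110
Round 6 — Kestrel shuts down.
No further shutdowns.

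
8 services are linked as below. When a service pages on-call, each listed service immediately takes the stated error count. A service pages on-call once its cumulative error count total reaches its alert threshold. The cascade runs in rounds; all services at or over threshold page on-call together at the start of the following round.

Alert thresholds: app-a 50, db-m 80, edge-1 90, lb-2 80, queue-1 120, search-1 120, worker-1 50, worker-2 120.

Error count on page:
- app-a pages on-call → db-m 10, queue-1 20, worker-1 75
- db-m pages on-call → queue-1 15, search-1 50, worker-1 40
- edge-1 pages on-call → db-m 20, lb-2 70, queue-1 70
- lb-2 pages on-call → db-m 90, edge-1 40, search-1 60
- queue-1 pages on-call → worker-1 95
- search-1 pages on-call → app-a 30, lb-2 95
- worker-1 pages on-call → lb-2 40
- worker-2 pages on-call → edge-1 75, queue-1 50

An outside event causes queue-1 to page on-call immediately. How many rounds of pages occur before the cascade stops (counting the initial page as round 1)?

Round 1 — queue-1 pages on-call (initial).
  worker-1: +95 → 95 ≥ 50
Round 2 — worker-1 pages on-call.
  lb-2: +40 → 40 < 80
No further pages.

2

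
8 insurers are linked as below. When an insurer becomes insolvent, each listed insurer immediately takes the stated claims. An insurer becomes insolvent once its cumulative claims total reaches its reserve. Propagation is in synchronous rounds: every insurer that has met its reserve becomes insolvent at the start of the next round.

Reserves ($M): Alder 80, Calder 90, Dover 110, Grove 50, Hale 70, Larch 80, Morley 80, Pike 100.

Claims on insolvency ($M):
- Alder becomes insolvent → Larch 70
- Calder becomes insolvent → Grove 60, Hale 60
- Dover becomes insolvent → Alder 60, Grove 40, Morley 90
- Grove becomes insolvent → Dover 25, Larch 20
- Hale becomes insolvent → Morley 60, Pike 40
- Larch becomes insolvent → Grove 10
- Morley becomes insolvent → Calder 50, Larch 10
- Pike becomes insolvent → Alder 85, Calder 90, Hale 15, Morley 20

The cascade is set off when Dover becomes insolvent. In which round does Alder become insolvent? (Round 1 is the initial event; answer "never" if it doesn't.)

Round 1 — Dover becomes insolvent (initial).
  Alder: +60 → 60 < 80
  Grove: +40 → 40 < 50
  Morley: +90 → 90 ≥ 80
Round 2 — Morley becomes insolvent.
  Calder: +50 → 50 < 90
  Larch: +10 → 10 < 80
No further insolvencies.

never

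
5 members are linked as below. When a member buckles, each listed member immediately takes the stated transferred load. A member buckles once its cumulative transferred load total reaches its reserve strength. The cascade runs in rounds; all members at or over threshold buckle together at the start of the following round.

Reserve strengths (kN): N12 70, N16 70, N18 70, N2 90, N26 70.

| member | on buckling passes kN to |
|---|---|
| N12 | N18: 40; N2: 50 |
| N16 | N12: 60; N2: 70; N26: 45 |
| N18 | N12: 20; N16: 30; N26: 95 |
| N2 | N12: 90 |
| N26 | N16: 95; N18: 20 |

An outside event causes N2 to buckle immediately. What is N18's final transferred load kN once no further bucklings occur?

Round 1 — N2 buckles (initial).
  N12: +90 → 90 ≥ 70
Round 2 — N12 buckles.
  N18: +40 → 40 < 70
No further bucklings.

40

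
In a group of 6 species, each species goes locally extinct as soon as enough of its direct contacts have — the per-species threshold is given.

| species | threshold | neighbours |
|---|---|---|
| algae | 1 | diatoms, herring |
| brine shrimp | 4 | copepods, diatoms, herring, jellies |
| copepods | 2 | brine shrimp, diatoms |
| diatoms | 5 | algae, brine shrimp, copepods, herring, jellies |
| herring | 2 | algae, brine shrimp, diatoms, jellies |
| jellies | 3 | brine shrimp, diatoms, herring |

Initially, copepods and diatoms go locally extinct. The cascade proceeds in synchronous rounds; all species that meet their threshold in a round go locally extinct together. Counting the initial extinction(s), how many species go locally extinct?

Round 1 — copepods, diatoms go locally extinct (initial).
Round 2 — checking thresholds:
  algae: 1 of 2 neighbours ≥ 1, goes locally extinct.
  brine shrimp: 2 of 4 neighbours < 4, not yet.
  herring: 1 of 4 neighbours < 2, not yet.
  jellies: 1 of 3 neighbours < 3, not yet.
Round 3 — checking thresholds:
  brine shrimp: 2 of 4 neighbours < 4, not yet.
  herring: 2 of 4 neighbours ≥ 2, goes locally extinct.
  jellies: 1 of 3 neighbours < 3, not yet.
Round 4 — no new extinctions; cascade stops.

4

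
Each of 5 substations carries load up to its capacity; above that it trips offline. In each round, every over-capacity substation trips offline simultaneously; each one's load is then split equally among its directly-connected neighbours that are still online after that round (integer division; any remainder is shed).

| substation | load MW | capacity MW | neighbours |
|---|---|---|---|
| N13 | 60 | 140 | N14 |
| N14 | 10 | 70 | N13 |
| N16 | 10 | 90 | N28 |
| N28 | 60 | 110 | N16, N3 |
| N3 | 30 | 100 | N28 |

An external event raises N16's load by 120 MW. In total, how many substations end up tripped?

Round 1 — N16 at 130 > 90. N16 trips offline.
  N16 sheds 130 MW to N28: 130 each.
    N28: 60+130 = 190 > 110
Round 2 — N28 trips offline.
  N28 sheds 190 MW to N3: 190 each.
    N3: 30+190 = 220 > 100
Round 3 — N3 trips offline.
  N3 sheds 220 MW: no online neighbours, lost.
No further trips.

3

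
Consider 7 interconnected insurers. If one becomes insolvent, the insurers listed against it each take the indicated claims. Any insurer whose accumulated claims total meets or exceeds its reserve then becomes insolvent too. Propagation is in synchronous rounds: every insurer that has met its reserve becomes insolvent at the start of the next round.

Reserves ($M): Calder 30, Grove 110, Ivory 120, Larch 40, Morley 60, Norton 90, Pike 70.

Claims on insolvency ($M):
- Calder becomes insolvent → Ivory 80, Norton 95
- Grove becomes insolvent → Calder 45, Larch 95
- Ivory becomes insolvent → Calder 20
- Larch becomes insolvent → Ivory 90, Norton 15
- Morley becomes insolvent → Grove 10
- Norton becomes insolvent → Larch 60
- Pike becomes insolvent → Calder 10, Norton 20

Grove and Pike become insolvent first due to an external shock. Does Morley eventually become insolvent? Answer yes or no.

no

Round 1 — Grove, Pike become insolvent (initial).
  Calder: +45+10 → 55 ≥ 30
  Larch: +95 → 95 ≥ 40
  Norton: +20 → 20 < 90
Round 2 — Calder, Larch become insolvent.
  Ivory: +80+90 → 170 ≥ 120
  Norton: +95+15 → 130 ≥ 90
Round 3 — Ivory, Norton become insolvent.
No further insolvencies.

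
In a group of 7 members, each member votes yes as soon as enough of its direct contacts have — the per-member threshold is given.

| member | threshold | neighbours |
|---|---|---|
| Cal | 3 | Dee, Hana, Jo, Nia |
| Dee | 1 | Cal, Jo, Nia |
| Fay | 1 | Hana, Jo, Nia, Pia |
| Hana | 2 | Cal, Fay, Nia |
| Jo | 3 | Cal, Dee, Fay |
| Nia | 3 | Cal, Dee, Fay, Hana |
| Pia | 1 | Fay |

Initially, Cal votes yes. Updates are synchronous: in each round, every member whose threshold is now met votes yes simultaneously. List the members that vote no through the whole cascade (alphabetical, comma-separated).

Round 1 — Cal votes yes (initial).
Round 2 — checking thresholds:
  Dee: 1 of 3 neighbours ≥ 1, votes yes.
  Hana: 1 of 3 neighbours < 2, below threshold.
  Jo: 1 of 3 neighbours < 3, below threshold.
  Nia: 1 of 4 neighbours < 3, below threshold.
Round 3 — no new yes votes; cascade stops.

Fay, Hana, Jo, Nia, Pia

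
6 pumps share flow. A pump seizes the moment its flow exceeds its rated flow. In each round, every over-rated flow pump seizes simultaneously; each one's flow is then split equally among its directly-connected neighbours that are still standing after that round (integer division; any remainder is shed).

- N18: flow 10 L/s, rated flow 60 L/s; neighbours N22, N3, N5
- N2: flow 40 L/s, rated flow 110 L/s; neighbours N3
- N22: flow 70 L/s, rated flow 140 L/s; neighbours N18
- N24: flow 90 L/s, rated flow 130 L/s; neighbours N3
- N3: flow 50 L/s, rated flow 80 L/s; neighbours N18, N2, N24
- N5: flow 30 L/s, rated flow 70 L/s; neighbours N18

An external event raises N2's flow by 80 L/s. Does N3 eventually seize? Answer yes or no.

Round 1 — N2 at 120 > 110. N2 seizes.
  N2 sheds 120 L/s to N3: 120 each.
    N3: 50+120 = 170 > 80
Round 2 — N3 seizes.
  N3 sheds 170 L/s to N18, N24: 85 each.
    N18: 10+85 = 95 > 60
    N24: 90+85 = 175 > 130
Round 3 — N18, N24 seize.
  N18 sheds 95 L/s to N22, N5: 47 each (1 lost).
    N22: 70+47 = 117 ≤ 140
    N5: 30+47 = 77 > 70
  N24 sheds 175 L/s: no online neighbours, lost.
Round 4 — N5 seizes.
  N5 sheds 77 L/s: no online neighbours, lost.
No further seizures.

yes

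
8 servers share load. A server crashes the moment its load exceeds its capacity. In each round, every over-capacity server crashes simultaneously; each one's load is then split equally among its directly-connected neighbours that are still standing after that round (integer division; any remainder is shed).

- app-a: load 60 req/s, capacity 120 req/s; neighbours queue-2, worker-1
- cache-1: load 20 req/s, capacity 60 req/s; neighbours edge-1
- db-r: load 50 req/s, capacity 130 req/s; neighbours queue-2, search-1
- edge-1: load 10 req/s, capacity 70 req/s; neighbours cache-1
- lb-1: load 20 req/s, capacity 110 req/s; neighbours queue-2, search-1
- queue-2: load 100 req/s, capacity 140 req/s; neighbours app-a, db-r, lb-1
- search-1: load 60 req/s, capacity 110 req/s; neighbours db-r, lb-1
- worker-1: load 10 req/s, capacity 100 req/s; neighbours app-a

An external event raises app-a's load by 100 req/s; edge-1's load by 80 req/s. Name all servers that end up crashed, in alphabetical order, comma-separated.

app-a, cache-1, db-r, edge-1, lb-1, queue-2, search-1

Round 1 — app-a at 160 > 120; edge-1 at 90 > 70. app-a, edge-1 crash.
  app-a sheds 160 req/s to queue-2, worker-1: 80 each.
    queue-2: 100+80 = 180 > 140
    worker-1: 10+80 = 90 ≤ 100
  edge-1 sheds 90 req/s to cache-1: 90 each.
    cache-1: 20+90 = 110 > 60
Round 2 — cache-1, queue-2 crash.
  cache-1 sheds 110 req/s: no online neighbours, lost.
  queue-2 sheds 180 req/s to db-r, lb-1: 90 each.
    db-r: 50+90 = 140 > 130
    lb-1: 20+90 = 110 ≤ 110
Round 3 — db-r crashes.
  db-r sheds 140 req/s to search-1: 140 each.
    search-1: 60+140 = 200 > 110
Round 4 — search-1 crashes.
  search-1 sheds 200 req/s to lb-1: 200 each.
    lb-1: 110+200 = 310 > 110
Round 5 — lb-1 crashes.
  lb-1 sheds 310 req/s: no online neighbours, lost.
No further crashes.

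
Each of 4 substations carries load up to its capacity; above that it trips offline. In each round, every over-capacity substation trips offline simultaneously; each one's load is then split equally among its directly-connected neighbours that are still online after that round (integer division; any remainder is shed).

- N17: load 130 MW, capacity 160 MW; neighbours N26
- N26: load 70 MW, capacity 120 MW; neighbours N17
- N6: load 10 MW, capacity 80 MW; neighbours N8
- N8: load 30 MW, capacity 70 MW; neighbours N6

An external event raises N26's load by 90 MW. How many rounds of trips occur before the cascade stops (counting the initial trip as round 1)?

Round 1 — N26 at 160 > 120. N26 trips offline.
  N26 sheds 160 MW to N17: 160 each.
    N17: 130+160 = 290 > 160
Round 2 — N17 trips offline.
  N17 sheds 290 MW: no online neighbours, lost.
No further trips.

2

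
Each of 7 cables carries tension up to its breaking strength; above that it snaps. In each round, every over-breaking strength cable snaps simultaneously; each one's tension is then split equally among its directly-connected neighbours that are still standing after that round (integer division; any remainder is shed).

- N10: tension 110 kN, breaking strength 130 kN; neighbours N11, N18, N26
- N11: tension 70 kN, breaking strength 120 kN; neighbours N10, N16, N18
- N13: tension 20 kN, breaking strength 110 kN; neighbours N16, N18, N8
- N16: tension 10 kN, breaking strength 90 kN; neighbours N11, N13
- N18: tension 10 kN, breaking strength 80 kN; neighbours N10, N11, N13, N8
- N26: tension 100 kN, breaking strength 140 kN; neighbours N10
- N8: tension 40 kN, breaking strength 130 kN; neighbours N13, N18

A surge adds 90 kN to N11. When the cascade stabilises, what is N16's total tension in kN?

Round 1 — N11 at 160 > 120. N11 snaps.
  N11 sheds 160 kN to N10, N16, N18: 53 each (1 lost).
    N10: 110+53 = 163 > 130
    N16: 10+53 = 63 ≤ 90
    N18: 10+53 = 63 ≤ 80
Round 2 — N10 snaps.
  N10 sheds 163 kN to N18, N26: 81 each (1 lost).
    N18: 63+81 = 144 > 80
    N26: 100+81 = 181 > 140
Round 3 — N18, N26 snap.
  N18 sheds 144 kN to N13, N8: 72 each.
    N13: 20+72 = 92 ≤ 110
    N8: 40+72 = 112 ≤ 130
  N26 sheds 181 kN: no online neighbours, lost.
No further breaks.

63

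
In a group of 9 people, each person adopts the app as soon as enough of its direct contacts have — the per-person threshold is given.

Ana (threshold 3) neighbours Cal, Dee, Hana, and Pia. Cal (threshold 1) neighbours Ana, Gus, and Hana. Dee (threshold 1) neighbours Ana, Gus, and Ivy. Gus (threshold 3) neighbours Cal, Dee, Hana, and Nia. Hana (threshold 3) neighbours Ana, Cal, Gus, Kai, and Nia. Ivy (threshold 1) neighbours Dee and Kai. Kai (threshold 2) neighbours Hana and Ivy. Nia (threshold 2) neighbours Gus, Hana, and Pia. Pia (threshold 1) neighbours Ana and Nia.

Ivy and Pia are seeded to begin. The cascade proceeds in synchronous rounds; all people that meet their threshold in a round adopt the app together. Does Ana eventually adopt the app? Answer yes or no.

no

Round 1 — Ivy, Pia adopt the app (initial).
Round 2 — checking thresholds:
  Ana: 1 of 4 neighbours < 3, not yet.
  Dee: 1 of 3 neighbours ≥ 1, adopts the app.
  Kai: 1 of 2 neighbours < 2, not yet.
  Nia: 1 of 3 neighbours < 2, not yet.
Round 3 — no new adoptions; cascade stops.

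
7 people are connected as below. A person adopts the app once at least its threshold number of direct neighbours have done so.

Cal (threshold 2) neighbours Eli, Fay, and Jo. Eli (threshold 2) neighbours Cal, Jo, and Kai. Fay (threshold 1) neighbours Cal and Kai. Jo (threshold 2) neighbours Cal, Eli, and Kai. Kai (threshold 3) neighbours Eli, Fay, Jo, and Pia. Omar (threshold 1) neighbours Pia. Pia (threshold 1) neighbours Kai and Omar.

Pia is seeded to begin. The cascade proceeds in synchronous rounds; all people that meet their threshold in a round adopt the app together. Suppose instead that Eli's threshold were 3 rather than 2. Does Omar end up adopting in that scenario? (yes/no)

With Eli's threshold at 3:
Round 1 — Pia adopts the app (initial).
Round 2 — checking thresholds:
  Kai: 1 of 4 neighbours < 3, not yet.
  Omar: 1 of 1 neighbours ≥ 1, adopts the app.
Round 3 — no new adoptions; cascade stops.

yes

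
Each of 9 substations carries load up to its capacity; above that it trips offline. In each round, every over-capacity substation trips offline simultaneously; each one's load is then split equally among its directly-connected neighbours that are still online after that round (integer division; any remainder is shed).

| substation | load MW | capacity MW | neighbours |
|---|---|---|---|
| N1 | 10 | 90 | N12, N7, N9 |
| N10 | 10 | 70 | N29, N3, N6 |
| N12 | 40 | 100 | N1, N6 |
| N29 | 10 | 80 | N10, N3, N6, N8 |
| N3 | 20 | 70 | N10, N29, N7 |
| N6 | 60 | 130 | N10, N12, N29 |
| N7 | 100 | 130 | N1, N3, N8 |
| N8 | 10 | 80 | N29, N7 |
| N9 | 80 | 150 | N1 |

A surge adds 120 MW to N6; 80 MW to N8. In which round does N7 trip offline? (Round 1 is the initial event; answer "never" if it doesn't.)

Round 1 — N6 at 180 > 130; N8 at 90 > 80. N6, N8 trip offline.
  N6 sheds 180 MW to N10, N12, N29: 60 each.
    N10: 10+60 = 70 ≤ 70
    N12: 40+60 = 100 ≤ 100
    N29: 10+60 = 70 ≤ 80
  N8 sheds 90 MW to N29, N7: 45 each.
    N29: 70+45 = 115 > 80
    N7: 100+45 = 145 > 130
Round 2 — N29, N7 trip offline.
  N29 sheds 115 MW to N10, N3: 57 each (1 lost).
    N10: 70+57 = 127 > 70
    N3: 20+57 = 77 > 70
  N7 sheds 145 MW to N1, N3: 72 each (1 lost).
    N1: 10+72 = 82 ≤ 90
    N3: 77+72 = 149 > 70
Round 3 — N10, N3 trip offline.
  N10 sheds 127 MW: no online neighbours, lost.
  N3 sheds 149 MW: no online neighbours, lost.
No further trips.

2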